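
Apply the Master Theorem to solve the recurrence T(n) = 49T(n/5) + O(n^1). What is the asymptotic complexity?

Master Theorem for T(n) = 49T(n/5) + O(n^1):

a = 49, b = 5, c = 1
log_b(a) = log_5(49) = 2.4181

Case 1: c = 1 < log_5(49) = 2.4181
T(n) = O(n^(log_5 49))

For T(n) = 49T(n/5) + O(n^1): log_5(49) = 2.4181. This is Case 1 of the Master Theorem (c < log_b(a), work dominated by leaves), giving O(n^(log_5 49)).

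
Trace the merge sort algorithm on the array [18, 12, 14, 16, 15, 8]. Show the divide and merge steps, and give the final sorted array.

Merge sort trace:

Split: [18, 12, 14, 16, 15, 8] -> [18, 12, 14] and [16, 15, 8]
  Split: [18, 12, 14] -> [18] and [12, 14]
    Split: [12, 14] -> [12] and [14]
    Merge: [12] + [14] -> [12, 14]
  Merge: [18] + [12, 14] -> [12, 14, 18]
  Split: [16, 15, 8] -> [16] and [15, 8]
    Split: [15, 8] -> [15] and [8]
    Merge: [15] + [8] -> [8, 15]
  Merge: [16] + [8, 15] -> [8, 15, 16]
Merge: [12, 14, 18] + [8, 15, 16] -> [8, 12, 14, 15, 16, 18]

Final sorted array: [8, 12, 14, 15, 16, 18]

The merge sort proceeds by recursively splitting the array and merging sorted halves.
After all merges, the sorted array is [8, 12, 14, 15, 16, 18].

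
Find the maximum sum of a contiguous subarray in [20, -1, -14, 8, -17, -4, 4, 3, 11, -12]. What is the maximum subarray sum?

Using Kadane's algorithm on [20, -1, -14, 8, -17, -4, 4, 3, 11, -12]:

Scanning through the array:
Position 1 (value -1): max_ending_here = 19, max_so_far = 20
Position 2 (value -14): max_ending_here = 5, max_so_far = 20
Position 3 (value 8): max_ending_here = 13, max_so_far = 20
Position 4 (value -17): max_ending_here = -4, max_so_far = 20
Position 5 (value -4): max_ending_here = -4, max_so_far = 20
Position 6 (value 4): max_ending_here = 4, max_so_far = 20
Position 7 (value 3): max_ending_here = 7, max_so_far = 20
Position 8 (value 11): max_ending_here = 18, max_so_far = 20
Position 9 (value -12): max_ending_here = 6, max_so_far = 20

Maximum subarray: [20]
Maximum sum: 20

The maximum subarray is [20] with sum 20. This subarray runs from index 0 to index 0.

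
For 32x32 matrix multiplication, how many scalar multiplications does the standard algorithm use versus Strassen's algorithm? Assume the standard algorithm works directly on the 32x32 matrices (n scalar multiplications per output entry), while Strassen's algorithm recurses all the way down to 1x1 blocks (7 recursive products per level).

Matrix multiplication for 32x32 matrices:

Standard algorithm: 32^3 = 32768 multiplications
Strassen's algorithm: 7^(log2(32)) = 7^5 = 16807 multiplications
Savings: 32768 - 16807 = 15961 multiplications

Standard: 32768 multiplications (32^3). Strassen: 16807 multiplications (7^5). Strassen reduces 8 recursive multiplications to 7 at each level.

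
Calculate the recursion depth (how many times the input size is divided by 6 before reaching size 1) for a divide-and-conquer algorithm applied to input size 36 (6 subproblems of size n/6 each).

For divide and conquer with division factor 6:

Problem sizes at each level:
Level 0: 36
Level 1: 6
Level 2: 1

The root is level 0 and the size-1 base case is level 2 (the tree spans levels 0 through 2, i.e. 3 levels counting the root), so the depth is the number of divisions: log_6(36) = 2

The recursion tree depth is log_6(36) = 2. At each level, the problem size is divided by 6, so it takes 2 divisions to reduce to a base case of size 1. The algorithm makes 6 recursive calls at each level.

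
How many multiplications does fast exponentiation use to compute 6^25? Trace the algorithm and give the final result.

Computing 6^25 by squaring (build up from 6^1; each line after the first costs one multiplication):

6^1 = 6
6^2 = (6^1)^2 = 6^2 = 36
6^3 = 6 * 6^2 = 6 * 36 = 216
6^6 = (6^3)^2 = 216^2 = 46656
6^12 = (6^6)^2 = 46656^2 = 2176782336
6^24 = (6^12)^2 = 2176782336^2 = 4738381338321616896
6^25 = 6 * 6^24 = 6 * 4738381338321616896 = 28430288029929701376

Result: 28430288029929701376
Multiplications needed: 6 (6 lines after 6^1)

6^25 = 28430288029929701376. Using exponentiation by squaring, this requires 6 multiplications. The key idea: if the exponent is even, square the half-power; if odd, multiply by the base once.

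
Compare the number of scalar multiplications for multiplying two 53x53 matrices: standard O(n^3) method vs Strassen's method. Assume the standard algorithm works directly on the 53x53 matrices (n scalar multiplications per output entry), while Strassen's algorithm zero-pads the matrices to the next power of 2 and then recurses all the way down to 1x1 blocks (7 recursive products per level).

Matrix multiplication for 53x53 matrices:

Strassen's algorithm requires power-of-2 dimensions. Pad 53x53 to 64x64 (next power of 2).

Standard algorithm: 53^3 = 148877 multiplications
Strassen's algorithm: 7^(log2(64)) = 7^6 = 117649 multiplications
Savings: 148877 - 117649 = 31228 multiplications

Standard: 148877 multiplications (53^3). Strassen: 117649 multiplications (7^6, after padding to 64x64). Strassen reduces 8 recursive multiplications to 7 at each level.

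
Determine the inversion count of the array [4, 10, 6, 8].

Finding inversions in [4, 10, 6, 8]:

(1, 2): arr[1]=10 > arr[2]=6
(1, 3): arr[1]=10 > arr[3]=8

Total inversions: 2

The array has 2 inversion(s): (1,2), (1,3). Each pair (i,j) satisfies i < j and arr[i] > arr[j].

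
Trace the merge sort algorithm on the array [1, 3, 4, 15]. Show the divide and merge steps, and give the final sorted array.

Merge sort trace:

Split: [1, 3, 4, 15] -> [1, 3] and [4, 15]
  Split: [1, 3] -> [1] and [3]
  Merge: [1] + [3] -> [1, 3]
  Split: [4, 15] -> [4] and [15]
  Merge: [4] + [15] -> [4, 15]
Merge: [1, 3] + [4, 15] -> [1, 3, 4, 15]

Final sorted array: [1, 3, 4, 15]

The merge sort proceeds by recursively splitting the array and merging sorted halves.
After all merges, the sorted array is [1, 3, 4, 15].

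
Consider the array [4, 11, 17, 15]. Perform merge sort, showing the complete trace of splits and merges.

Merge sort trace:

Split: [4, 11, 17, 15] -> [4, 11] and [17, 15]
  Split: [4, 11] -> [4] and [11]
  Merge: [4] + [11] -> [4, 11]
  Split: [17, 15] -> [17] and [15]
  Merge: [17] + [15] -> [15, 17]
Merge: [4, 11] + [15, 17] -> [4, 11, 15, 17]

Final sorted array: [4, 11, 15, 17]

The merge sort proceeds by recursively splitting the array and merging sorted halves.
After all merges, the sorted array is [4, 11, 15, 17].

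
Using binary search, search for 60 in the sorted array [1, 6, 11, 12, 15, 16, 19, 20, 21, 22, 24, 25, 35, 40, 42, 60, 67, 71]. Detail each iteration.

Binary search for 60 in [1, 6, 11, 12, 15, 16, 19, 20, 21, 22, 24, 25, 35, 40, 42, 60, 67, 71]:

lo=0, hi=17, mid=8, arr[mid]=21 -> 21 < 60, search right half
lo=9, hi=17, mid=13, arr[mid]=40 -> 40 < 60, search right half
lo=14, hi=17, mid=15, arr[mid]=60 -> Found target at index 15!

Binary search finds 60 at index 15 after 3 comparisons. The search repeatedly halves the search space by comparing with the middle element.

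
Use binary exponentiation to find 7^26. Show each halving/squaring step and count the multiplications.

Computing 7^26 by squaring (build up from 7^1; each line after the first costs one multiplication):

7^1 = 7
7^2 = (7^1)^2 = 7^2 = 49
7^3 = 7 * 7^2 = 7 * 49 = 343
7^6 = (7^3)^2 = 343^2 = 117649
7^12 = (7^6)^2 = 117649^2 = 13841287201
7^13 = 7 * 7^12 = 7 * 13841287201 = 96889010407
7^26 = (7^13)^2 = 96889010407^2 = 9387480337647754305649

Result: 9387480337647754305649
Multiplications needed: 6 (6 lines after 7^1)

7^26 = 9387480337647754305649. Using exponentiation by squaring, this requires 6 multiplications. The key idea: if the exponent is even, square the half-power; if odd, multiply by the base once.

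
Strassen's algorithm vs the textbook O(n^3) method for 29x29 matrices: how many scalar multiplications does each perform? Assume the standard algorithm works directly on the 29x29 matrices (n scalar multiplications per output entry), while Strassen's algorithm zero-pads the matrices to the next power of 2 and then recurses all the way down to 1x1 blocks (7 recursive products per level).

Matrix multiplication for 29x29 matrices:

Strassen's algorithm requires power-of-2 dimensions. Pad 29x29 to 32x32 (next power of 2).

Standard algorithm: 29^3 = 24389 multiplications
Strassen's algorithm: 7^(log2(32)) = 7^5 = 16807 multiplications
Savings: 24389 - 16807 = 7582 multiplications

Standard: 24389 multiplications (29^3). Strassen: 16807 multiplications (7^5, after padding to 32x32). Strassen reduces 8 recursive multiplications to 7 at each level.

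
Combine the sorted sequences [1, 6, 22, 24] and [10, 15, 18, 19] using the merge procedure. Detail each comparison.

Merging process:

Compare 1 vs 10: take 1 from left. Merged: [1]
Compare 6 vs 10: take 6 from left. Merged: [1, 6]
Compare 22 vs 10: take 10 from right. Merged: [1, 6, 10]
Compare 22 vs 15: take 15 from right. Merged: [1, 6, 10, 15]
Compare 22 vs 18: take 18 from right. Merged: [1, 6, 10, 15, 18]
Compare 22 vs 19: take 19 from right. Merged: [1, 6, 10, 15, 18, 19]
Append remaining from left: [22, 24]. Merged: [1, 6, 10, 15, 18, 19, 22, 24]

Final merged array: [1, 6, 10, 15, 18, 19, 22, 24]
Total comparisons: 6

The merged array is [1, 6, 10, 15, 18, 19, 22, 24], requiring 6 comparisons. The merge step runs in O(n) time where n is the total number of elements.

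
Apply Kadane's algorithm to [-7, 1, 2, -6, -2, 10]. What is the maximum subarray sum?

Using Kadane's algorithm on [-7, 1, 2, -6, -2, 10]:

Scanning through the array:
Position 1 (value 1): max_ending_here = 1, max_so_far = 1
Position 2 (value 2): max_ending_here = 3, max_so_far = 3
Position 3 (value -6): max_ending_here = -3, max_so_far = 3
Position 4 (value -2): max_ending_here = -2, max_so_far = 3
Position 5 (value 10): max_ending_here = 10, max_so_far = 10

Maximum subarray: [10]
Maximum sum: 10

The maximum subarray is [10] with sum 10. This subarray runs from index 5 to index 5.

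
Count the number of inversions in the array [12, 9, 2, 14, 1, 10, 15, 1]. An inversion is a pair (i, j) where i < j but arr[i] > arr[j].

Finding inversions in [12, 9, 2, 14, 1, 10, 15, 1]:

(0, 1): arr[0]=12 > arr[1]=9
(0, 2): arr[0]=12 > arr[2]=2
(0, 4): arr[0]=12 > arr[4]=1
(0, 5): arr[0]=12 > arr[5]=10
(0, 7): arr[0]=12 > arr[7]=1
(1, 2): arr[1]=9 > arr[2]=2
(1, 4): arr[1]=9 > arr[4]=1
(1, 7): arr[1]=9 > arr[7]=1
(2, 4): arr[2]=2 > arr[4]=1
(2, 7): arr[2]=2 > arr[7]=1
(3, 4): arr[3]=14 > arr[4]=1
(3, 5): arr[3]=14 > arr[5]=10
(3, 7): arr[3]=14 > arr[7]=1
(5, 7): arr[5]=10 > arr[7]=1
(6, 7): arr[6]=15 > arr[7]=1

Total inversions: 15

The array has 15 inversion(s): (0,1), (0,2), (0,4), (0,5), (0,7), (1,2), (1,4), (1,7), (2,4), (2,7), (3,4), (3,5), (3,7), (5,7), (6,7). Each pair (i,j) satisfies i < j and arr[i] > arr[j].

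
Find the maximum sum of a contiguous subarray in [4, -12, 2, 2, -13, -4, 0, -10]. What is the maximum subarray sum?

Using Kadane's algorithm on [4, -12, 2, 2, -13, -4, 0, -10]:

Scanning through the array:
Position 1 (value -12): max_ending_here = -8, max_so_far = 4
Position 2 (value 2): max_ending_here = 2, max_so_far = 4
Position 3 (value 2): max_ending_here = 4, max_so_far = 4
Position 4 (value -13): max_ending_here = -9, max_so_far = 4
Position 5 (value -4): max_ending_here = -4, max_so_far = 4
Position 6 (value 0): max_ending_here = 0, max_so_far = 4
Position 7 (value -10): max_ending_here = -10, max_so_far = 4

Maximum subarray: [4]
Maximum sum: 4

The maximum subarray is [4] with sum 4. This subarray runs from index 0 to index 0.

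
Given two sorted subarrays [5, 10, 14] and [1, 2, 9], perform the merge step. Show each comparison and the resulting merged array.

Merging process:

Compare 5 vs 1: take 1 from right. Merged: [1]
Compare 5 vs 2: take 2 from right. Merged: [1, 2]
Compare 5 vs 9: take 5 from left. Merged: [1, 2, 5]
Compare 10 vs 9: take 9 from right. Merged: [1, 2, 5, 9]
Append remaining from left: [10, 14]. Merged: [1, 2, 5, 9, 10, 14]

Final merged array: [1, 2, 5, 9, 10, 14]
Total comparisons: 4

The merged array is [1, 2, 5, 9, 10, 14], requiring 4 comparisons. The merge step runs in O(n) time where n is the total number of elements.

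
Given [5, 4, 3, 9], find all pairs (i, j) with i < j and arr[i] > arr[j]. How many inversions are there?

Finding inversions in [5, 4, 3, 9]:

(0, 1): arr[0]=5 > arr[1]=4
(0, 2): arr[0]=5 > arr[2]=3
(1, 2): arr[1]=4 > arr[2]=3

Total inversions: 3

The array has 3 inversion(s): (0,1), (0,2), (1,2). Each pair (i,j) satisfies i < j and arr[i] > arr[j].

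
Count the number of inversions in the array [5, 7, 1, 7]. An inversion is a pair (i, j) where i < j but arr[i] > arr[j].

Finding inversions in [5, 7, 1, 7]:

(0, 2): arr[0]=5 > arr[2]=1
(1, 2): arr[1]=7 > arr[2]=1

Total inversions: 2

The array has 2 inversion(s): (0,2), (1,2). Each pair (i,j) satisfies i < j and arr[i] > arr[j].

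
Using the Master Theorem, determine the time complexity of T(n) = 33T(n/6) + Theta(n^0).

Master Theorem for T(n) = 33T(n/6) + O(n^0):

a = 33, b = 6, c = 0
log_b(a) = log_6(33) = 1.9514

Case 1: c = 0 < log_6(33) = 1.9514
T(n) = O(n^(log_6 33))

For T(n) = 33T(n/6) + O(n^0): log_6(33) = 1.9514. This is Case 1 of the Master Theorem (c < log_b(a), work dominated by leaves), giving O(n^(log_6 33)).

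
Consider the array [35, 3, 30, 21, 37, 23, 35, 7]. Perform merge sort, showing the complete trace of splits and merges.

Merge sort trace:

Split: [35, 3, 30, 21, 37, 23, 35, 7] -> [35, 3, 30, 21] and [37, 23, 35, 7]
  Split: [35, 3, 30, 21] -> [35, 3] and [30, 21]
    Split: [35, 3] -> [35] and [3]
    Merge: [35] + [3] -> [3, 35]
    Split: [30, 21] -> [30] and [21]
    Merge: [30] + [21] -> [21, 30]
  Merge: [3, 35] + [21, 30] -> [3, 21, 30, 35]
  Split: [37, 23, 35, 7] -> [37, 23] and [35, 7]
    Split: [37, 23] -> [37] and [23]
    Merge: [37] + [23] -> [23, 37]
    Split: [35, 7] -> [35] and [7]
    Merge: [35] + [7] -> [7, 35]
  Merge: [23, 37] + [7, 35] -> [7, 23, 35, 37]
Merge: [3, 21, 30, 35] + [7, 23, 35, 37] -> [3, 7, 21, 23, 30, 35, 35, 37]

Final sorted array: [3, 7, 21, 23, 30, 35, 35, 37]

The merge sort proceeds by recursively splitting the array and merging sorted halves.
After all merges, the sorted array is [3, 7, 21, 23, 30, 35, 35, 37].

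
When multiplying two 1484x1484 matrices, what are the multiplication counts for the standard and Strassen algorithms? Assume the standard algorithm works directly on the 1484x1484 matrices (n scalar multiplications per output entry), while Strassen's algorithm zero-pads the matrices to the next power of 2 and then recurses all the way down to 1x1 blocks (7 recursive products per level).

Matrix multiplication for 1484x1484 matrices:

Strassen's algorithm requires power-of-2 dimensions. Pad 1484x1484 to 2048x2048 (next power of 2).

Standard algorithm: 1484^3 = 3268147904 multiplications
Strassen's algorithm: 7^(log2(2048)) = 7^11 = 1977326743 multiplications
Savings: 3268147904 - 1977326743 = 1290821161 multiplications

Standard: 3268147904 multiplications (1484^3). Strassen: 1977326743 multiplications (7^11, after padding to 2048x2048). Strassen reduces 8 recursive multiplications to 7 at each level.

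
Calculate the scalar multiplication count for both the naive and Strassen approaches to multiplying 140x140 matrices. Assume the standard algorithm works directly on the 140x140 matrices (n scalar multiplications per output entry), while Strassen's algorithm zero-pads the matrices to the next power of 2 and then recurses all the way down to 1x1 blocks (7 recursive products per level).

Matrix multiplication for 140x140 matrices:

Strassen's algorithm requires power-of-2 dimensions. Pad 140x140 to 256x256 (next power of 2).

Standard algorithm: 140^3 = 2744000 multiplications
Strassen's algorithm: 7^(log2(256)) = 7^8 = 5764801 multiplications
Difference: 2744000 - 5764801 = -3020801 (Strassen uses MORE here due to padding overhead — for small or just-over-power-of-2 n, padding can outweigh the per-level savings)

Standard: 2744000 multiplications (140^3). Strassen: 5764801 multiplications (7^8, after padding to 256x256). Strassen reduces 8 recursive multiplications to 7 at each level.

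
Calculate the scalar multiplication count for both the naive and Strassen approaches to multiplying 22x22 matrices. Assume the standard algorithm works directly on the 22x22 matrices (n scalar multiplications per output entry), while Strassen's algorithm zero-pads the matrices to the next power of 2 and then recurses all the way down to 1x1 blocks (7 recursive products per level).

Matrix multiplication for 22x22 matrices:

Strassen's algorithm requires power-of-2 dimensions. Pad 22x22 to 32x32 (next power of 2).

Standard algorithm: 22^3 = 10648 multiplications
Strassen's algorithm: 7^(log2(32)) = 7^5 = 16807 multiplications
Difference: 10648 - 16807 = -6159 (Strassen uses MORE here due to padding overhead — for small or just-over-power-of-2 n, padding can outweigh the per-level savings)

Standard: 10648 multiplications (22^3). Strassen: 16807 multiplications (7^5, after padding to 32x32). Strassen reduces 8 recursive multiplications to 7 at each level.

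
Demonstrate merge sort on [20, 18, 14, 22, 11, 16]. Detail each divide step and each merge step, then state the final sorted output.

Merge sort trace:

Split: [20, 18, 14, 22, 11, 16] -> [20, 18, 14] and [22, 11, 16]
  Split: [20, 18, 14] -> [20] and [18, 14]
    Split: [18, 14] -> [18] and [14]
    Merge: [18] + [14] -> [14, 18]
  Merge: [20] + [14, 18] -> [14, 18, 20]
  Split: [22, 11, 16] -> [22] and [11, 16]
    Split: [11, 16] -> [11] and [16]
    Merge: [11] + [16] -> [11, 16]
  Merge: [22] + [11, 16] -> [11, 16, 22]
Merge: [14, 18, 20] + [11, 16, 22] -> [11, 14, 16, 18, 20, 22]

Final sorted array: [11, 14, 16, 18, 20, 22]

The merge sort proceeds by recursively splitting the array and merging sorted halves.
After all merges, the sorted array is [11, 14, 16, 18, 20, 22].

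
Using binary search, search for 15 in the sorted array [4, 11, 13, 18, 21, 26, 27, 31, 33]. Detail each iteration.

Binary search for 15 in [4, 11, 13, 18, 21, 26, 27, 31, 33]:

lo=0, hi=8, mid=4, arr[mid]=21 -> 21 > 15, search left half
lo=0, hi=3, mid=1, arr[mid]=11 -> 11 < 15, search right half
lo=2, hi=3, mid=2, arr[mid]=13 -> 13 < 15, search right half
lo=3, hi=3, mid=3, arr[mid]=18 -> 18 > 15, search left half
lo=3 > hi=2, target 15 not found

Binary search determines that 15 is not in the array after 4 comparisons. The search space was exhausted without finding the target.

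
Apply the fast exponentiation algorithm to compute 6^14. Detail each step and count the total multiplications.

Computing 6^14 by squaring (build up from 6^1; each line after the first costs one multiplication):

6^1 = 6
6^2 = (6^1)^2 = 6^2 = 36
6^3 = 6 * 6^2 = 6 * 36 = 216
6^6 = (6^3)^2 = 216^2 = 46656
6^7 = 6 * 6^6 = 6 * 46656 = 279936
6^14 = (6^7)^2 = 279936^2 = 78364164096

Result: 78364164096
Multiplications needed: 5 (5 lines after 6^1)

6^14 = 78364164096. Using exponentiation by squaring, this requires 5 multiplications. The key idea: if the exponent is even, square the half-power; if odd, multiply by the base once.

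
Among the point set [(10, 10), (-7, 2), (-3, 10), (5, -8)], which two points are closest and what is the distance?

Computing all pairwise distances among 4 points:

d((10, 10), (-7, 2)) = 18.7883
d((10, 10), (-3, 10)) = 13.0
d((10, 10), (5, -8)) = 18.6815
d((-7, 2), (-3, 10)) = 8.9443 <-- minimum
d((-7, 2), (5, -8)) = 15.6205
d((-3, 10), (5, -8)) = 19.6977

Closest pair: (-7, 2) and (-3, 10) with distance 8.9443

The closest pair is (-7, 2) and (-3, 10) with Euclidean distance 8.9443. For 4 points, brute-force pairwise comparison is shown above. For large n, the divide-and-conquer algorithm (sort by x, recurse on halves, check the dividing strip) achieves O(n log n).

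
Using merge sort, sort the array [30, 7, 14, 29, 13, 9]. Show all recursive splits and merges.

Merge sort trace:

Split: [30, 7, 14, 29, 13, 9] -> [30, 7, 14] and [29, 13, 9]
  Split: [30, 7, 14] -> [30] and [7, 14]
    Split: [7, 14] -> [7] and [14]
    Merge: [7] + [14] -> [7, 14]
  Merge: [30] + [7, 14] -> [7, 14, 30]
  Split: [29, 13, 9] -> [29] and [13, 9]
    Split: [13, 9] -> [13] and [9]
    Merge: [13] + [9] -> [9, 13]
  Merge: [29] + [9, 13] -> [9, 13, 29]
Merge: [7, 14, 30] + [9, 13, 29] -> [7, 9, 13, 14, 29, 30]

Final sorted array: [7, 9, 13, 14, 29, 30]

The merge sort proceeds by recursively splitting the array and merging sorted halves.
After all merges, the sorted array is [7, 9, 13, 14, 29, 30].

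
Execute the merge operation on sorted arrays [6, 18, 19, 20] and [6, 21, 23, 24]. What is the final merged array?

Merging process:

Compare 6 vs 6: take 6 from left. Merged: [6]
Compare 18 vs 6: take 6 from right. Merged: [6, 6]
Compare 18 vs 21: take 18 from left. Merged: [6, 6, 18]
Compare 19 vs 21: take 19 from left. Merged: [6, 6, 18, 19]
Compare 20 vs 21: take 20 from left. Merged: [6, 6, 18, 19, 20]
Append remaining from right: [21, 23, 24]. Merged: [6, 6, 18, 19, 20, 21, 23, 24]

Final merged array: [6, 6, 18, 19, 20, 21, 23, 24]
Total comparisons: 5

The merged array is [6, 6, 18, 19, 20, 21, 23, 24], requiring 5 comparisons. The merge step runs in O(n) time where n is the total number of elements.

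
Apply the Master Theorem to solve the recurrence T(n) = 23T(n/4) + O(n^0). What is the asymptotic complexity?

Master Theorem for T(n) = 23T(n/4) + O(n^0):

a = 23, b = 4, c = 0
log_b(a) = log_4(23) = 2.2618

Case 1: c = 0 < log_4(23) = 2.2618
T(n) = O(n^(log_4 23))

For T(n) = 23T(n/4) + O(n^0): log_4(23) = 2.2618. This is Case 1 of the Master Theorem (c < log_b(a), work dominated by leaves), giving O(n^(log_4 23)).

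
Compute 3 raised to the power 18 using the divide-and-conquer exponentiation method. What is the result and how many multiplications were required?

Computing 3^18 by squaring (build up from 3^1; each line after the first costs one multiplication):

3^1 = 3
3^2 = (3^1)^2 = 3^2 = 9
3^4 = (3^2)^2 = 9^2 = 81
3^8 = (3^4)^2 = 81^2 = 6561
3^9 = 3 * 3^8 = 3 * 6561 = 19683
3^18 = (3^9)^2 = 19683^2 = 387420489

Result: 387420489
Multiplications needed: 5 (5 lines after 3^1)

3^18 = 387420489. Using exponentiation by squaring, this requires 5 multiplications. The key idea: if the exponent is even, square the half-power; if odd, multiply by the base once.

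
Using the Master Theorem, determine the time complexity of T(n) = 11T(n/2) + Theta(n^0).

Master Theorem for T(n) = 11T(n/2) + O(n^0):

a = 11, b = 2, c = 0
log_b(a) = log_2(11) = 3.4594

Case 1: c = 0 < log_2(11) = 3.4594
T(n) = O(n^(log_2 11))

For T(n) = 11T(n/2) + O(n^0): log_2(11) = 3.4594. This is Case 1 of the Master Theorem (c < log_b(a), work dominated by leaves), giving O(n^(log_2 11)).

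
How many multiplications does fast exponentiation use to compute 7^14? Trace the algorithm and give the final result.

Computing 7^14 by squaring (build up from 7^1; each line after the first costs one multiplication):

7^1 = 7
7^2 = (7^1)^2 = 7^2 = 49
7^3 = 7 * 7^2 = 7 * 49 = 343
7^6 = (7^3)^2 = 343^2 = 117649
7^7 = 7 * 7^6 = 7 * 117649 = 823543
7^14 = (7^7)^2 = 823543^2 = 678223072849

Result: 678223072849
Multiplications needed: 5 (5 lines after 7^1)

7^14 = 678223072849. Using exponentiation by squaring, this requires 5 multiplications. The key idea: if the exponent is even, square the half-power; if odd, multiply by the base once.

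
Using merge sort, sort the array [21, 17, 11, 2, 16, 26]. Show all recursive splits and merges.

Merge sort trace:

Split: [21, 17, 11, 2, 16, 26] -> [21, 17, 11] and [2, 16, 26]
  Split: [21, 17, 11] -> [21] and [17, 11]
    Split: [17, 11] -> [17] and [11]
    Merge: [17] + [11] -> [11, 17]
  Merge: [21] + [11, 17] -> [11, 17, 21]
  Split: [2, 16, 26] -> [2] and [16, 26]
    Split: [16, 26] -> [16] and [26]
    Merge: [16] + [26] -> [16, 26]
  Merge: [2] + [16, 26] -> [2, 16, 26]
Merge: [11, 17, 21] + [2, 16, 26] -> [2, 11, 16, 17, 21, 26]

Final sorted array: [2, 11, 16, 17, 21, 26]

The merge sort proceeds by recursively splitting the array and merging sorted halves.
After all merges, the sorted array is [2, 11, 16, 17, 21, 26].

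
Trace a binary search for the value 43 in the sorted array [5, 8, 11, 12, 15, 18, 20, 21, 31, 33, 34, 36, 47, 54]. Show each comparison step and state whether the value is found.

Binary search for 43 in [5, 8, 11, 12, 15, 18, 20, 21, 31, 33, 34, 36, 47, 54]:

lo=0, hi=13, mid=6, arr[mid]=20 -> 20 < 43, search right half
lo=7, hi=13, mid=10, arr[mid]=34 -> 34 < 43, search right half
lo=11, hi=13, mid=12, arr[mid]=47 -> 47 > 43, search left half
lo=11, hi=11, mid=11, arr[mid]=36 -> 36 < 43, search right half
lo=12 > hi=11, target 43 not found

Binary search determines that 43 is not in the array after 4 comparisons. The search space was exhausted without finding the target.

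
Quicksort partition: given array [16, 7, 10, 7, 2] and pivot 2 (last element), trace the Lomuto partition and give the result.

Lomuto partition with pivot = 2:

Initial array: [16, 7, 10, 7, 2]

arr[0]=16 > 2: no swap
arr[1]=7 > 2: no swap
arr[2]=10 > 2: no swap
arr[3]=7 > 2: no swap

Place pivot at position 0: [2, 7, 10, 7, 16]
Pivot position: 0

After partitioning with pivot 2, the array becomes [2, 7, 10, 7, 16]. The pivot is placed at index 0. All elements to the left of the pivot are <= 2, and all elements to the right are > 2.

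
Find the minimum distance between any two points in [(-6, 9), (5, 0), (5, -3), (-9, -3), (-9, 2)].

Computing all pairwise distances among 5 points:

d((-6, 9), (5, 0)) = 14.2127
d((-6, 9), (5, -3)) = 16.2788
d((-6, 9), (-9, -3)) = 12.3693
d((-6, 9), (-9, 2)) = 7.6158
d((5, 0), (5, -3)) = 3.0 <-- minimum
d((5, 0), (-9, -3)) = 14.3178
d((5, 0), (-9, 2)) = 14.1421
d((5, -3), (-9, -3)) = 14.0
d((5, -3), (-9, 2)) = 14.8661
d((-9, -3), (-9, 2)) = 5.0

Closest pair: (5, 0) and (5, -3) with distance 3.0

The closest pair is (5, 0) and (5, -3) with Euclidean distance 3.0. For 5 points, brute-force pairwise comparison is shown above. For large n, the divide-and-conquer algorithm (sort by x, recurse on halves, check the dividing strip) achieves O(n log n).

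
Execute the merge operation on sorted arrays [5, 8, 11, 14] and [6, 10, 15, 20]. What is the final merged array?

Merging process:

Compare 5 vs 6: take 5 from left. Merged: [5]
Compare 8 vs 6: take 6 from right. Merged: [5, 6]
Compare 8 vs 10: take 8 from left. Merged: [5, 6, 8]
Compare 11 vs 10: take 10 from right. Merged: [5, 6, 8, 10]
Compare 11 vs 15: take 11 from left. Merged: [5, 6, 8, 10, 11]
Compare 14 vs 15: take 14 from left. Merged: [5, 6, 8, 10, 11, 14]
Append remaining from right: [15, 20]. Merged: [5, 6, 8, 10, 11, 14, 15, 20]

Final merged array: [5, 6, 8, 10, 11, 14, 15, 20]
Total comparisons: 6

The merged array is [5, 6, 8, 10, 11, 14, 15, 20], requiring 6 comparisons. The merge step runs in O(n) time where n is the total number of elements.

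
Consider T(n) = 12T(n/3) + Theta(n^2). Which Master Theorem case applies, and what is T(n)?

Master Theorem for T(n) = 12T(n/3) + O(n^2):

a = 12, b = 3, c = 2
log_b(a) = log_3(12) = 2.2619

Case 1: c = 2 < log_3(12) = 2.2619
T(n) = O(n^(log_3 12))

For T(n) = 12T(n/3) + O(n^2): log_3(12) = 2.2619. This is Case 1 of the Master Theorem (c < log_b(a), work dominated by leaves), giving O(n^(log_3 12)).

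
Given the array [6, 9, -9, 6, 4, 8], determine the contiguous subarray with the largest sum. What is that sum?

Using Kadane's algorithm on [6, 9, -9, 6, 4, 8]:

Scanning through the array:
Position 1 (value 9): max_ending_here = 15, max_so_far = 15
Position 2 (value -9): max_ending_here = 6, max_so_far = 15
Position 3 (value 6): max_ending_here = 12, max_so_far = 15
Position 4 (value 4): max_ending_here = 16, max_so_far = 16
Position 5 (value 8): max_ending_here = 24, max_so_far = 24

Maximum subarray: [6, 9, -9, 6, 4, 8]
Maximum sum: 24

The maximum subarray is [6, 9, -9, 6, 4, 8] with sum 24. This subarray runs from index 0 to index 5.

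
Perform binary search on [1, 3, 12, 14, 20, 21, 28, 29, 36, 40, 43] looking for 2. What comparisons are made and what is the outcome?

Binary search for 2 in [1, 3, 12, 14, 20, 21, 28, 29, 36, 40, 43]:

lo=0, hi=10, mid=5, arr[mid]=21 -> 21 > 2, search left half
lo=0, hi=4, mid=2, arr[mid]=12 -> 12 > 2, search left half
lo=0, hi=1, mid=0, arr[mid]=1 -> 1 < 2, search right half
lo=1, hi=1, mid=1, arr[mid]=3 -> 3 > 2, search left half
lo=1 > hi=0, target 2 not found

Binary search determines that 2 is not in the array after 4 comparisons. The search space was exhausted without finding the target.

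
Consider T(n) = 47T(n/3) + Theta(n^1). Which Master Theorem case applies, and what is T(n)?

Master Theorem for T(n) = 47T(n/3) + O(n^1):

a = 47, b = 3, c = 1
log_b(a) = log_3(47) = 3.5046

Case 1: c = 1 < log_3(47) = 3.5046
T(n) = O(n^(log_3 47))

For T(n) = 47T(n/3) + O(n^1): log_3(47) = 3.5046. This is Case 1 of the Master Theorem (c < log_b(a), work dominated by leaves), giving O(n^(log_3 47)).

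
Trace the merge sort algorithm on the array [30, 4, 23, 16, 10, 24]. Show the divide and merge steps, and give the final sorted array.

Merge sort trace:

Split: [30, 4, 23, 16, 10, 24] -> [30, 4, 23] and [16, 10, 24]
  Split: [30, 4, 23] -> [30] and [4, 23]
    Split: [4, 23] -> [4] and [23]
    Merge: [4] + [23] -> [4, 23]
  Merge: [30] + [4, 23] -> [4, 23, 30]
  Split: [16, 10, 24] -> [16] and [10, 24]
    Split: [10, 24] -> [10] and [24]
    Merge: [10] + [24] -> [10, 24]
  Merge: [16] + [10, 24] -> [10, 16, 24]
Merge: [4, 23, 30] + [10, 16, 24] -> [4, 10, 16, 23, 24, 30]

Final sorted array: [4, 10, 16, 23, 24, 30]

The merge sort proceeds by recursively splitting the array and merging sorted halves.
After all merges, the sorted array is [4, 10, 16, 23, 24, 30].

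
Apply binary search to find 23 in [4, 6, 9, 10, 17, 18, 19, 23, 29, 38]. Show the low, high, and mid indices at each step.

Binary search for 23 in [4, 6, 9, 10, 17, 18, 19, 23, 29, 38]:

lo=0, hi=9, mid=4, arr[mid]=17 -> 17 < 23, search right half
lo=5, hi=9, mid=7, arr[mid]=23 -> Found target at index 7!

Binary search finds 23 at index 7 after 2 comparisons. The search repeatedly halves the search space by comparing with the middle element.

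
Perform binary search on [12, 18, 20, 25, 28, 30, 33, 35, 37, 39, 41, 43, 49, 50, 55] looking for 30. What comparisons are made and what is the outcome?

Binary search for 30 in [12, 18, 20, 25, 28, 30, 33, 35, 37, 39, 41, 43, 49, 50, 55]:

lo=0, hi=14, mid=7, arr[mid]=35 -> 35 > 30, search left half
lo=0, hi=6, mid=3, arr[mid]=25 -> 25 < 30, search right half
lo=4, hi=6, mid=5, arr[mid]=30 -> Found target at index 5!

Binary search finds 30 at index 5 after 3 comparisons. The search repeatedly halves the search space by comparing with the middle element.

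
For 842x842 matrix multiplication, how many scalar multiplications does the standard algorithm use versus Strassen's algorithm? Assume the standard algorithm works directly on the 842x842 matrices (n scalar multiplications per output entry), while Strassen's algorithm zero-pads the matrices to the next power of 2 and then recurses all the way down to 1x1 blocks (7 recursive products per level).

Matrix multiplication for 842x842 matrices:

Strassen's algorithm requires power-of-2 dimensions. Pad 842x842 to 1024x1024 (next power of 2).

Standard algorithm: 842^3 = 596947688 multiplications
Strassen's algorithm: 7^(log2(1024)) = 7^10 = 282475249 multiplications
Savings: 596947688 - 282475249 = 314472439 multiplications

Standard: 596947688 multiplications (842^3). Strassen: 282475249 multiplications (7^10, after padding to 1024x1024). Strassen reduces 8 recursive multiplications to 7 at each level.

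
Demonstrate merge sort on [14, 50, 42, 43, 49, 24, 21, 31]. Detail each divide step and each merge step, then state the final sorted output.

Merge sort trace:

Split: [14, 50, 42, 43, 49, 24, 21, 31] -> [14, 50, 42, 43] and [49, 24, 21, 31]
  Split: [14, 50, 42, 43] -> [14, 50] and [42, 43]
    Split: [14, 50] -> [14] and [50]
    Merge: [14] + [50] -> [14, 50]
    Split: [42, 43] -> [42] and [43]
    Merge: [42] + [43] -> [42, 43]
  Merge: [14, 50] + [42, 43] -> [14, 42, 43, 50]
  Split: [49, 24, 21, 31] -> [49, 24] and [21, 31]
    Split: [49, 24] -> [49] and [24]
    Merge: [49] + [24] -> [24, 49]
    Split: [21, 31] -> [21] and [31]
    Merge: [21] + [31] -> [21, 31]
  Merge: [24, 49] + [21, 31] -> [21, 24, 31, 49]
Merge: [14, 42, 43, 50] + [21, 24, 31, 49] -> [14, 21, 24, 31, 42, 43, 49, 50]

Final sorted array: [14, 21, 24, 31, 42, 43, 49, 50]

The merge sort proceeds by recursively splitting the array and merging sorted halves.
After all merges, the sorted array is [14, 21, 24, 31, 42, 43, 49, 50].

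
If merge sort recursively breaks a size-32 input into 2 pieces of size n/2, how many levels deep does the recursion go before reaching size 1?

For divide and conquer with division factor 2:

Problem sizes at each level:
Level 0: 32
Level 1: 16
Level 2: 8
Level 3: 4
Level 4: 2
Level 5: 1

The root is level 0 and the size-1 base case is level 5 (the tree spans levels 0 through 5, i.e. 6 levels counting the root), so the depth is the number of divisions: log_2(32) = 5

The recursion tree depth is log_2(32) = 5. At each level, the problem size is divided by 2, so it takes 5 divisions to reduce to a base case of size 1. The algorithm makes 2 recursive calls at each level.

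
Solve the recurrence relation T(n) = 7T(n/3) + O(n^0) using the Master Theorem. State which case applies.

Master Theorem for T(n) = 7T(n/3) + O(n^0):

a = 7, b = 3, c = 0
log_b(a) = log_3(7) = 1.7712

Case 1: c = 0 < log_3(7) = 1.7712
T(n) = O(n^(log_3 7))

For T(n) = 7T(n/3) + O(n^0): log_3(7) = 1.7712. This is Case 1 of the Master Theorem (c < log_b(a), work dominated by leaves), giving O(n^(log_3 7)).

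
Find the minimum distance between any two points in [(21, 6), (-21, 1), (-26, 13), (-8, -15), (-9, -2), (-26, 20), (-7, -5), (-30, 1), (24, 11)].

Computing all pairwise distances among 9 points:

d((21, 6), (-21, 1)) = 42.2966
d((21, 6), (-26, 13)) = 47.5184
d((21, 6), (-8, -15)) = 35.805
d((21, 6), (-9, -2)) = 31.0483
d((21, 6), (-26, 20)) = 49.0408
d((21, 6), (-7, -5)) = 30.0832
d((21, 6), (-30, 1)) = 51.2445
d((21, 6), (24, 11)) = 5.831
d((-21, 1), (-26, 13)) = 13.0
d((-21, 1), (-8, -15)) = 20.6155
d((-21, 1), (-9, -2)) = 12.3693
d((-21, 1), (-26, 20)) = 19.6469
d((-21, 1), (-7, -5)) = 15.2315
d((-21, 1), (-30, 1)) = 9.0
d((-21, 1), (24, 11)) = 46.0977
d((-26, 13), (-8, -15)) = 33.2866
d((-26, 13), (-9, -2)) = 22.6716
d((-26, 13), (-26, 20)) = 7.0
d((-26, 13), (-7, -5)) = 26.1725
d((-26, 13), (-30, 1)) = 12.6491
d((-26, 13), (24, 11)) = 50.04
d((-8, -15), (-9, -2)) = 13.0384
d((-8, -15), (-26, 20)) = 39.3573
d((-8, -15), (-7, -5)) = 10.0499
d((-8, -15), (-30, 1)) = 27.2029
d((-8, -15), (24, 11)) = 41.2311
d((-9, -2), (-26, 20)) = 27.8029
d((-9, -2), (-7, -5)) = 3.6056 <-- minimum
d((-9, -2), (-30, 1)) = 21.2132
d((-9, -2), (24, 11)) = 35.4683
d((-26, 20), (-7, -5)) = 31.4006
d((-26, 20), (-30, 1)) = 19.4165
d((-26, 20), (24, 11)) = 50.8035
d((-7, -5), (-30, 1)) = 23.7697
d((-7, -5), (24, 11)) = 34.8855
d((-30, 1), (24, 11)) = 54.9181

Closest pair: (-9, -2) and (-7, -5) with distance 3.6056

The closest pair is (-9, -2) and (-7, -5) with Euclidean distance 3.6056. For 9 points, brute-force pairwise comparison is shown above. For large n, the divide-and-conquer algorithm (sort by x, recurse on halves, check the dividing strip) achieves O(n log n).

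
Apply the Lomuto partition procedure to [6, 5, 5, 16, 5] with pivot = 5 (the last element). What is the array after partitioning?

Lomuto partition with pivot = 5:

Initial array: [6, 5, 5, 16, 5]

arr[0]=6 > 5: no swap
arr[1]=5 <= 5: swap with position 0, array becomes [5, 6, 5, 16, 5]
arr[2]=5 <= 5: swap with position 1, array becomes [5, 5, 6, 16, 5]
arr[3]=16 > 5: no swap

Place pivot at position 2: [5, 5, 5, 16, 6]
Pivot position: 2

After partitioning with pivot 5, the array becomes [5, 5, 5, 16, 6]. The pivot is placed at index 2. All elements to the left of the pivot are <= 5, and all elements to the right are > 5.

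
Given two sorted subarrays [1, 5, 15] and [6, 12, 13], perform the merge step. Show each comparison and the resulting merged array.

Merging process:

Compare 1 vs 6: take 1 from left. Merged: [1]
Compare 5 vs 6: take 5 from left. Merged: [1, 5]
Compare 15 vs 6: take 6 from right. Merged: [1, 5, 6]
Compare 15 vs 12: take 12 from right. Merged: [1, 5, 6, 12]
Compare 15 vs 13: take 13 from right. Merged: [1, 5, 6, 12, 13]
Append remaining from left: [15]. Merged: [1, 5, 6, 12, 13, 15]

Final merged array: [1, 5, 6, 12, 13, 15]
Total comparisons: 5

The merged array is [1, 5, 6, 12, 13, 15], requiring 5 comparisons. The merge step runs in O(n) time where n is the total number of elements.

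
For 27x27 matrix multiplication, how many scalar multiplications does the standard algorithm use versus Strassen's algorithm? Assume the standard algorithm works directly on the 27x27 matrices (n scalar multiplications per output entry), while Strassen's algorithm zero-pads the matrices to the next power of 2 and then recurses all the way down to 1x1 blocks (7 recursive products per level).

Matrix multiplication for 27x27 matrices:

Strassen's algorithm requires power-of-2 dimensions. Pad 27x27 to 32x32 (next power of 2).

Standard algorithm: 27^3 = 19683 multiplications
Strassen's algorithm: 7^(log2(32)) = 7^5 = 16807 multiplications
Savings: 19683 - 16807 = 2876 multiplications

Standard: 19683 multiplications (27^3). Strassen: 16807 multiplications (7^5, after padding to 32x32). Strassen reduces 8 recursive multiplications to 7 at each level.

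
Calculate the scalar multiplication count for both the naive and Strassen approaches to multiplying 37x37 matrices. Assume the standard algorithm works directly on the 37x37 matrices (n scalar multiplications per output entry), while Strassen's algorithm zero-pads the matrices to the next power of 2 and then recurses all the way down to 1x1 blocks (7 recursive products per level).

Matrix multiplication for 37x37 matrices:

Strassen's algorithm requires power-of-2 dimensions. Pad 37x37 to 64x64 (next power of 2).

Standard algorithm: 37^3 = 50653 multiplications
Strassen's algorithm: 7^(log2(64)) = 7^6 = 117649 multiplications
Difference: 50653 - 117649 = -66996 (Strassen uses MORE here due to padding overhead — for small or just-over-power-of-2 n, padding can outweigh the per-level savings)

Standard: 50653 multiplications (37^3). Strassen: 117649 multiplications (7^6, after padding to 64x64). Strassen reduces 8 recursive multiplications to 7 at each level.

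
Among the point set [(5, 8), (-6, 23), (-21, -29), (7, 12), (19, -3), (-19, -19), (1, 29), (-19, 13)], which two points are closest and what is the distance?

Computing all pairwise distances among 8 points:

d((5, 8), (-6, 23)) = 18.6011
d((5, 8), (-21, -29)) = 45.2217
d((5, 8), (7, 12)) = 4.4721 <-- minimum
d((5, 8), (19, -3)) = 17.8045
d((5, 8), (-19, -19)) = 36.1248
d((5, 8), (1, 29)) = 21.3776
d((5, 8), (-19, 13)) = 24.5153
d((-6, 23), (-21, -29)) = 54.1202
d((-6, 23), (7, 12)) = 17.0294
d((-6, 23), (19, -3)) = 36.0694
d((-6, 23), (-19, -19)) = 43.9659
d((-6, 23), (1, 29)) = 9.2195
d((-6, 23), (-19, 13)) = 16.4012
d((-21, -29), (7, 12)) = 49.6488
d((-21, -29), (19, -3)) = 47.7074
d((-21, -29), (-19, -19)) = 10.198
d((-21, -29), (1, 29)) = 62.0322
d((-21, -29), (-19, 13)) = 42.0476
d((7, 12), (19, -3)) = 19.2094
d((7, 12), (-19, -19)) = 40.4599
d((7, 12), (1, 29)) = 18.0278
d((7, 12), (-19, 13)) = 26.0192
d((19, -3), (-19, -19)) = 41.2311
d((19, -3), (1, 29)) = 36.7151
d((19, -3), (-19, 13)) = 41.2311
d((-19, -19), (1, 29)) = 52.0
d((-19, -19), (-19, 13)) = 32.0
d((1, 29), (-19, 13)) = 25.6125

Closest pair: (5, 8) and (7, 12) with distance 4.4721

The closest pair is (5, 8) and (7, 12) with Euclidean distance 4.4721. For 8 points, brute-force pairwise comparison is shown above. For large n, the divide-and-conquer algorithm (sort by x, recurse on halves, check the dividing strip) achieves O(n log n).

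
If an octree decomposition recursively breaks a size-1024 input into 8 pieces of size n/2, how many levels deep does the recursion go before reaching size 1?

For divide and conquer with division factor 2:

Problem sizes at each level:
Level 0: 1024
Level 1: 512
Level 2: 256
Level 3: 128
Level 4: 64
Level 5: 32
Level 6: 16
Level 7: 8
Level 8: 4
Level 9: 2
Level 10: 1

The root is level 0 and the size-1 base case is level 10 (the tree spans levels 0 through 10, i.e. 11 levels counting the root), so the depth is the number of divisions: log_2(1024) = 10

The recursion tree depth is log_2(1024) = 10. At each level, the problem size is divided by 2, so it takes 10 divisions to reduce to a base case of size 1. The algorithm makes 8 recursive calls at each level.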